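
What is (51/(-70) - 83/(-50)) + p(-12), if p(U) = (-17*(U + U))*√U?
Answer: 163/175 + 816*I*√3 ≈ 0.93143 + 1413.4*I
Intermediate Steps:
p(U) = -34*U^(3/2) (p(U) = (-34*U)*√U = -34*U^(3/2))
(51/(-70) - 83/(-50)) + p(-12) = (51/(-70) - 83/(-50)) - (-816)*I*√3 = (51*(-1/70) - 83*(-1/50)) - (-816)*I*√3 = (-51/70 + 83/50) + 816*I*√3 = 163/175 + 816*I*√3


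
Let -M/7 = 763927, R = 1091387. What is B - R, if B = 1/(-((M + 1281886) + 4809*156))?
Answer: -3618383368412/3315399 ≈ -1.0914e+6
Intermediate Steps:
M = -5347489 (M = -7*763927 = -5347489)
B = 1/3315399 (B = 1/(-((-5347489 + 1281886) + 4809*156)) = 1/(-(-4065603 + 750204)) = 1/(-1*(-3315399)) = 1/3315399 ≈ 3.0162e-7)
B - R = 1/3315399 - 1*1091387 = 1/3315399 - 1091387 = -3618383368412/3315399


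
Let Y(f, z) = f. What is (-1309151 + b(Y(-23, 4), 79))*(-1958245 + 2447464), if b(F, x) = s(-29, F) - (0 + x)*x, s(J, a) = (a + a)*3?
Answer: -643582271070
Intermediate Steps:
s(J, a) = 6*a (s(J, a) = (2*a)*3 = 6*a)
b(F, x) = -x² + 6*F (b(F, x) = 6*F - (0 + x)*x = 6*F - x*x = 6*F - x² = -x² + 6*F)
(-1309151 + b(Y(-23, 4), 79))*(-1958245 + 2447464) = (-1309151 + (-1*79² + 6*(-23)))*(-1958245 + 2447464) = (-1309151 + (-1*6241 - 138))*489219 = (-1309151 + (-6241 - 138))*489219 = (-1309151 - 6379)*489219 = -1315530*489219 = -643582271070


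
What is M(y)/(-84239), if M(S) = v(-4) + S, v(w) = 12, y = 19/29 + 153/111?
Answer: -15058/90388447 ≈ -0.00016659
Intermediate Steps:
y = 2182/1073 (y = 19*(1/29) + 153*(1/111) = 19/29 + 51/37 = 2182/1073 ≈ 2.0336)
M(S) = 12 + S
M(y)/(-84239) = (12 + 2182/1073)/(-84239) = (15058/1073)*(-1/84239) = -15058/90388447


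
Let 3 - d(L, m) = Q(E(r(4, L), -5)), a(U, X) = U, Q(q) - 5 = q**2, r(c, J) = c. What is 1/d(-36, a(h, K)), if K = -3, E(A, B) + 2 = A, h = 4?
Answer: -1/6 ≈ -0.16667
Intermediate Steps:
E(A, B) = -2 + A
Q(q) = 5 + q**2
d(L, m) = -6 (d(L, m) = 3 - (5 + (-2 + 4)**2) = 3 - (5 + 2**2) = 3 - (5 + 4) = 3 - 1*9 = 3 - 9 = -6)
1/d(-36, a(h, K)) = 1/(-6) = -1/6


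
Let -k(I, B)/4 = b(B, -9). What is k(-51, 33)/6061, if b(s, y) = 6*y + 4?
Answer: 200/6061 ≈ 0.032998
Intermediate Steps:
b(s, y) = 4 + 6*y
k(I, B) = 200 (k(I, B) = -4*(4 + 6*(-9)) = -4*(4 - 54) = -4*(-50) = 200)
k(-51, 33)/6061 = 200/6061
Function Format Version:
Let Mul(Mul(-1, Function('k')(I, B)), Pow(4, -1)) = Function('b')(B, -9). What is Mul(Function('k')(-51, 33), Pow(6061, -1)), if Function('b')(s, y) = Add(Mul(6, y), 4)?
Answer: Rational(200, 6061) ≈ 0.032998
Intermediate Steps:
Function('b')(s, y) = Add(4, Mul(6, y))
Function('k')(I, B) = 200 (Function('k')(I, B) = Mul(-4, Add(4, Mul(6, -9))) = Mul(-4, Add(4, -54)) = Mul(-4, -50) = 200)
Mul(Function('k')(-51, 33), Pow(6061, -1)) = Mul(200, Pow(6061, -1)) = Mul(200, Rational(1, 6061)) = Rational(200, 6061)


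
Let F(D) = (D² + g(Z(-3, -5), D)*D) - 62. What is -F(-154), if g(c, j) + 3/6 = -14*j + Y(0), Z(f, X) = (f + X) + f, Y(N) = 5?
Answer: 309063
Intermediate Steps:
Z(f, X) = X + 2*f (Z(f, X) = (X + f) + f = X + 2*f)
g(c, j) = 9/2 - 14*j (g(c, j) = -½ + (-14*j + 5) = -½ + (5 - 14*j) = 9/2 - 14*j)
F(D) = -62 + D² + D*(9/2 - 14*D) (F(D) = (D² + (9/2 - 14*D)*D) - 62 = (D² + D*(9/2 - 14*D)) - 62 = -62 + D² + D*(9/2 - 14*D))
-F(-154) = -(-62 - 13*(-154)² + (9/2)*(-154)) = -(-62 - 13*23716 - 693) = -(-62 - 308308 - 693) = -1*(-309063) = 309063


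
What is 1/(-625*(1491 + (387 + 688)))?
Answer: -1/1603750 ≈ -6.2354e-7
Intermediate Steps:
1/(-625*(1491 + (387 + 688))) = 1/(-625*(1491 + 1075)) = 1/(-625*2566) = 1/(-1603750) = -1/1603750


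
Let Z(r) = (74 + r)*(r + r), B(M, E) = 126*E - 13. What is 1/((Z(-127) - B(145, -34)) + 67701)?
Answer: 1/85460 ≈ 1.1701e-5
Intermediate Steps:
B(M, E) = -13 + 126*E
Z(r) = 2*r*(74 + r) (Z(r) = (74 + r)*(2*r) = 2*r*(74 + r))
1/((Z(-127) - B(145, -34)) + 67701) = 1/((2*(-127)*(74 - 127) - (-13 + 126*(-34))) + 67701) = 1/((2*(-127)*(-53) - (-13 - 4284)) + 67701) = 1/((13462 - 1*(-4297)) + 67701) = 1/((13462 + 4297) + 67701) = 1/(17759 + 67701) = 1/85460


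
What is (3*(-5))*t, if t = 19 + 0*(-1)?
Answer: -285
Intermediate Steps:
t = 19 (t = 19 + 0 = 19)
(3*(-5))*t = (3*(-5))*19 = -15*19 = -285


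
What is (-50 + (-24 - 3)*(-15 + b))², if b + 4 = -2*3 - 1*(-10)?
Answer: 126025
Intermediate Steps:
b = 0 (b = -4 + (-2*3 - 1*(-10)) = -4 + (-6 + 10) = -4 + 4 = 0)
(-50 + (-24 - 3)*(-15 + b))² = (-50 + (-24 - 3)*(-15 + 0))² = (-50 - 27*(-15))² = (-50 + 405)² = 355² = 126025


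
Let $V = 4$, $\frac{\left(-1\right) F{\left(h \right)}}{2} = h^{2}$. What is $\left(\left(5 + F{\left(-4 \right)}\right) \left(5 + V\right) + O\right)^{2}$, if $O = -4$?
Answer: $61009$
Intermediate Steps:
$F{\left(h \right)} = - 2 h^{2}$
$\left(\left(5 + F{\left(-4 \right)}\right) \left(5 + V\right) + O\right)^{2} = \left(\left(5 - 2 \left(-4\right)^{2}\right) \left(5 + 4\right) - 4\right)^{2} = \left(\left(5 - 32\right) 9 - 4\right)^{2} = \left(\left(-27\right) 9 - 4\right)^{2} = \left(-243 - 4\right)^{2} = \left(-247\right)^{2} = 61009$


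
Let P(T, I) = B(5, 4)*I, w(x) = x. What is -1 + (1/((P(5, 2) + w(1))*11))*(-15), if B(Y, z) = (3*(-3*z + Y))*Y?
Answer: -2284/2299 ≈ -0.99347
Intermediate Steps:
B(Y, z) = Y*(-9*z + 3*Y) (B(Y, z) = (3*(Y - 3*z))*Y = (-9*z + 3*Y)*Y = Y*(-9*z + 3*Y))
P(T, I) = -105*I (P(T, I) = (3*5*(5 - 3*4))*I = (3*5*(5 - 12))*I = (3*5*(-7))*I = -105*I)
-1 + (1/((P(5, 2) + w(1))*11))*(-15) = -1 + (1/((-105*2 + 1)*11))*(-15) = -1 + ((1/11)/(-210 + 1))*(-15) = -1 + ((1/11)/(-209))*(-15) = -1 - 1/209*1/11*(-15) = -1 - 1/2299*(-15) = -1 + 15/2299 = -2284/2299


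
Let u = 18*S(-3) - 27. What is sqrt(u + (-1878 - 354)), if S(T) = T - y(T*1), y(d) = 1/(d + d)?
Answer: I*sqrt(2310) ≈ 48.062*I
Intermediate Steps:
y(d) = 1/(2*d)
S(T) = T - 1/(2*T) (S(T) = T - 1/(2*(T*1)) = T - 1/(2*T))
u = -78 (u = 18*(-3 - 1/2/(-3)) - 27 = 18*(-3 - 1/2*(-1/3)) - 27 = 18*(-3 + 1/6) - 27 = 18*(-17/6) - 27 = -51 - 27 = -78)
sqrt(u + (-1878 - 354)) = sqrt(-78 + (-1878 - 354)) = sqrt(-78 - 2232) = sqrt(-2310) = I*sqrt(2310)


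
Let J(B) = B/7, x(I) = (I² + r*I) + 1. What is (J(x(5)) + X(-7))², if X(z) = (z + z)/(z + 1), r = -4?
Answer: 4489/441 ≈ 10.179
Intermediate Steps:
x(I) = 1 + I² - 4*I (x(I) = (I² - 4*I) + 1 = 1 + I² - 4*I)
X(z) = 2*z/(1 + z) (X(z) = (2*z)/(1 + z) = 2*z/(1 + z))
J(B) = B/7 (J(B) = B*(⅐) = B/7)
(J(x(5)) + X(-7))² = ((1 + 5² - 4*5)/7 + 2*(-7)/(1 - 7))² = ((1 + 25 - 20)/7 + 2*(-7)/(-6))² = ((⅐)*6 + 2*(-7)*(-⅙))² = (6/7 + 7/3)² = (67/21)² = 4489/441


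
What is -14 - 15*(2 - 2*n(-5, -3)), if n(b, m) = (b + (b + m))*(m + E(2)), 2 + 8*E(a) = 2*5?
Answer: 736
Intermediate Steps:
E(a) = 1 (E(a) = -¼ + (2*5)/8 = -¼ + (⅛)*10 = -¼ + 5/4 = 1)
n(b, m) = (1 + m)*(m + 2*b) (n(b, m) = (b + (b + m))*(m + 1) = (m + 2*b)*(1 + m) = (1 + m)*(m + 2*b))
-14 - 15*(2 - 2*n(-5, -3)) = -14 - 15*(2 - 2*(-3 + (-3)² + 2*(-5) + 2*(-5)*(-3))) = -14 - 15*(2 - 2*(-3 + 9 - 10 + 30)) = -14 - 15*(2 - 2*26) = -14 - 15*(2 - 52) = -14 - 15*(-50) = -14 + 750 = 736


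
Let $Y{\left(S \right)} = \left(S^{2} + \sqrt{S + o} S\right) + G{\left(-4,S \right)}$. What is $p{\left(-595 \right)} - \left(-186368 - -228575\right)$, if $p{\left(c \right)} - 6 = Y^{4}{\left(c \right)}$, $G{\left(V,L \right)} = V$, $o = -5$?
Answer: $15548138765788104638280 - 1054210528134143011800 i \sqrt{6} \approx 1.5548 \cdot 10^{22} - 2.5823 \cdot 10^{21} i$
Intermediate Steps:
$Y{\left(S \right)} = -4 + S^{2} + S \sqrt{-5 + S}$ ($Y{\left(S \right)} = \left(S^{2} + \sqrt{S - 5} S\right) - 4 = \left(S^{2} + \sqrt{-5 + S} S\right) - 4 = \left(S^{2} + S \sqrt{-5 + S}\right) - 4 = -4 + S^{2} + S \sqrt{-5 + S}$)
$p{\left(c \right)} = 6 + \left(-4 + c^{2} + c \sqrt{-5 + c}\right)^{4}$
$p{\left(-595 \right)} - \left(-186368 - -228575\right) = \left(6 + \left(-4 + \left(-595\right)^{2} - 595 \sqrt{-5 - 595}\right)^{4}\right) - \left(-186368 - -228575\right) = \left(6 + \left(-4 + 354025 - 595 \sqrt{-600}\right)^{4}\right) - \left(-186368 + 228575\right) = \left(6 + \left(-4 + 354025 - 595 \cdot 10 i \sqrt{6}\right)^{4}\right) - 42207 = \left(6 + \left(-4 + 354025 - 5950 i \sqrt{6}\right)^{4}\right) - 42207 = \left(6 + \left(354021 - 5950 i \sqrt{6}\right)^{4}\right) - 42207 = -42201 + \left(354021 - 5950 i \sqrt{6}\right)^{4}$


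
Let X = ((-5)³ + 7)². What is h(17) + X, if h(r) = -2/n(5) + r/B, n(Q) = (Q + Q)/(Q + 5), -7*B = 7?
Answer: 13905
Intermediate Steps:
B = -1 (B = -⅐*7 = -1)
n(Q) = 2*Q/(5 + Q) (n(Q) = (2*Q)/(5 + Q) = 2*Q/(5 + Q))
h(r) = -2 - r (h(r) = -2/1 + r/(-1) = -2/1 + r*(-1) = -2/1 - r = -2*1 - r = -2 - r)
X = 13924 (X = (-125 + 7)² = (-118)² = 13924)
h(17) + X = (-2 - 1*17) + 13924 = (-2 - 17) + 13924 = -19 + 13924 = 13905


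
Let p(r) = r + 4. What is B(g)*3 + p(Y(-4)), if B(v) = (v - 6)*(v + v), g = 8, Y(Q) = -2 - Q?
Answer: 102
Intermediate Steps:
B(v) = 2*v*(-6 + v) (B(v) = (-6 + v)*(2*v) = 2*v*(-6 + v))
p(r) = 4 + r
B(g)*3 + p(Y(-4)) = (2*8*(-6 + 8))*3 + (4 + (-2 - 1*(-4))) = (2*8*2)*3 + (4 + (-2 + 4)) = 32*3 + (4 + 2) = 96 + 6 = 102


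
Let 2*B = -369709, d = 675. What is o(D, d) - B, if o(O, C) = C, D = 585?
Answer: 371059/2 ≈ 1.8553e+5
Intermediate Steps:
B = -369709/2 (B = (½)*(-369709) = -369709/2 ≈ -1.8485e+5)
o(D, d) - B = 675 - 1*(-369709/2) = 675 + 369709/2 = 371059/2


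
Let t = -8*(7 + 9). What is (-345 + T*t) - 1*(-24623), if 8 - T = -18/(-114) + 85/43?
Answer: 19221750/817 ≈ 23527.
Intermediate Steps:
t = -128 (t = -8*16 = -128)
T = 4792/817 (T = 8 - (-18/(-114) + 85/43) = 8 - (-18*(-1/114) + 85*(1/43)) = 8 - (3/19 + 85/43) = 8 - 1*1744/817 = 8 - 1744/817 = 4792/817 ≈ 5.8654)
(-345 + T*t) - 1*(-24623) = (-345 + (4792/817)*(-128)) - 1*(-24623) = (-345 - 613376/817) + 24623 = -895241/817 + 24623 = 19221750/817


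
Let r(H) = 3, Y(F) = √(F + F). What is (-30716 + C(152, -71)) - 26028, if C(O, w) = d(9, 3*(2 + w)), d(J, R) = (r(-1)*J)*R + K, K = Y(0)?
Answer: -62333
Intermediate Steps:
Y(F) = √2*√F (Y(F) = √(2*F) = √2*√F)
K = 0 (K = √2*√0 = √2*0 = 0)
d(J, R) = 3*J*R (d(J, R) = (3*J)*R + 0 = 3*J*R + 0 = 3*J*R)
C(O, w) = 162 + 81*w (C(O, w) = 3*9*(3*(2 + w)) = 3*9*(6 + 3*w) = 162 + 81*w)
(-30716 + C(152, -71)) - 26028 = (-30716 + (162 + 81*(-71))) - 26028 = (-30716 + (162 - 5751)) - 26028 = (-30716 - 5589) - 26028 = -36305 - 26028 = -62333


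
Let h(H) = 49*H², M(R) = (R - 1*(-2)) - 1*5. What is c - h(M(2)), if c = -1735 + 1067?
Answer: -717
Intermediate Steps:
M(R) = -3 + R (M(R) = (R + 2) - 5 = (2 + R) - 5 = -3 + R)
c = -668
c - h(M(2)) = -668 - 49*(-3 + 2)² = -668 - 49*(-1)² = -668 - 49 = -717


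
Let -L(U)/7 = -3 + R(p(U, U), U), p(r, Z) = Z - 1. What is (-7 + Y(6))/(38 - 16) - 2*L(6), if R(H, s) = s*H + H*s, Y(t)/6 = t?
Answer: 17585/22 ≈ 799.32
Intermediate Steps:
p(r, Z) = -1 + Z
Y(t) = 6*t
R(H, s) = 2*H*s (R(H, s) = H*s + H*s = 2*H*s)
L(U) = 21 - 14*U*(-1 + U) (L(U) = -7*(-3 + 2*(-1 + U)*U) = -7*(-3 + 2*U*(-1 + U)) = 21 - 14*U*(-1 + U))
(-7 + Y(6))/(38 - 16) - 2*L(6) = (-7 + 6*6)/(38 - 16) - 2*(21 - 14*6*(-1 + 6)) = (-7 + 36)/22 - 2*(21 - 14*6*5) = 29*(1/22) - 2*(21 - 420) = 29/22 - 2*(-399) = 29/22 + 798 = 17585/22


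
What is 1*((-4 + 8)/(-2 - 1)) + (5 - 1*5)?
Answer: -4/3 ≈ -1.3333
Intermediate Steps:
1*((-4 + 8)/(-2 - 1)) + (5 - 1*5) = 1*(4/(-3)) + (5 - 5) = 1*(4*(-⅓)) + 0 = 1*(-4/3) + 0 = -4/3 + 0 = -4/3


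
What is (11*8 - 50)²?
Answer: 1444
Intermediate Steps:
(11*8 - 50)² = (88 - 50)² = 38² = 1444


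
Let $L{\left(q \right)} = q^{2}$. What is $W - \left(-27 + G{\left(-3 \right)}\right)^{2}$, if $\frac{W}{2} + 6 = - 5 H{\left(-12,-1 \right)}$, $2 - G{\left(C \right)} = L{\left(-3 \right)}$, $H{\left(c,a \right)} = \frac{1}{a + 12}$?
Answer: $- \frac{12858}{11} \approx -1168.9$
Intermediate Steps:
$H{\left(c,a \right)} = \frac{1}{12 + a}$
$G{\left(C \right)} = -7$ ($G{\left(C \right)} = 2 - \left(-3\right)^{2} = 2 - 9 = -7$)
$W = - \frac{142}{11}$ ($W = -12 + 2 \left(- \frac{5}{12 - 1}\right) = -12 + 2 \left(- \frac{5}{11}\right) = -12 - \frac{10}{11} = - \frac{142}{11} \approx -12.909$)
$W - \left(-27 + G{\left(-3 \right)}\right)^{2} = - \frac{142}{11} - \left(-27 - 7\right)^{2} = - \frac{142}{11} - \left(-34\right)^{2} = - \frac{142}{11} - 1156 = - \frac{12858}{11}$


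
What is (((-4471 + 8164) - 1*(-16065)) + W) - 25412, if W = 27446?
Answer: 21792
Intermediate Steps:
(((-4471 + 8164) - 1*(-16065)) + W) - 25412 = (((-4471 + 8164) - 1*(-16065)) + 27446) - 25412 = ((3693 + 16065) + 27446) - 25412 = (19758 + 27446) - 25412 = 47204 - 25412 = 21792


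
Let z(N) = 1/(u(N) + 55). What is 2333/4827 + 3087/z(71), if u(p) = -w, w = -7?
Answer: 923861171/4827 ≈ 1.9139e+5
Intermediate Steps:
u(p) = 7 (u(p) = -1*(-7) = 7)
z(N) = 1/62 (z(N) = 1/(7 + 55) = 1/62)
2333/4827 + 3087/z(71) = 2333/4827 + 3087/(1/62) = 2333*(1/4827) + 3087*62 = 2333/4827 + 191394 = 923861171/4827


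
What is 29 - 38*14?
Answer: -503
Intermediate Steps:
29 - 38*14 = 29 - 532 = -503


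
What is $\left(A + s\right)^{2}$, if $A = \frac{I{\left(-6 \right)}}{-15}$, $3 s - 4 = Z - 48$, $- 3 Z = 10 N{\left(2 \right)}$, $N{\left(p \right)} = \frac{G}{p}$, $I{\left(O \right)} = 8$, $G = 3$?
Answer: $\frac{64009}{225} \approx 284.48$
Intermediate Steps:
$N{\left(p \right)} = \frac{3}{p}$
$Z = -5$ ($Z = - \frac{10 \cdot \frac{3}{2}}{3} = \left(- \frac{1}{3}\right) 15 = -5$)
$s = - \frac{49}{3}$ ($s = \frac{4}{3} + \frac{-5 - 48}{3} = \frac{4}{3} + \frac{1}{3} \left(-53\right) = \frac{4}{3} - \frac{53}{3} = - \frac{49}{3} \approx -16.333$)
$A = - \frac{8}{15}$ ($A = \frac{8}{-15} = 8 \left(- \frac{1}{15}\right) = - \frac{8}{15} \approx -0.53333$)
$\left(A + s\right)^{2} = \left(- \frac{8}{15} - \frac{49}{3}\right)^{2} = \left(- \frac{253}{15}\right)^{2} = \frac{64009}{225}$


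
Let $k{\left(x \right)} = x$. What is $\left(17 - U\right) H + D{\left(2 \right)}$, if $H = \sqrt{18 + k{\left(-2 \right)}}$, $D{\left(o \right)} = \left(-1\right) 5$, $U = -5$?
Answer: $83$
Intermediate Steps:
$D{\left(o \right)} = -5$
$H = 4$ ($H = \sqrt{18 - 2} = \sqrt{16} = 4$)
$\left(17 - U\right) H + D{\left(2 \right)} = \left(17 - -5\right) 4 - 5 = \left(17 + 5\right) 4 - 5 = 22 \cdot 4 - 5 = 88 - 5 = 83$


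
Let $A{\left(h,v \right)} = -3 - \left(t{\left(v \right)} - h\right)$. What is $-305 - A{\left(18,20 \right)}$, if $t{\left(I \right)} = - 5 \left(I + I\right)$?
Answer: $-520$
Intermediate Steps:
$t{\left(I \right)} = - 10 I$ ($t{\left(I \right)} = - 5 \cdot 2 I = - 10 I$)
$A{\left(h,v \right)} = -3 + h + 10 v$ ($A{\left(h,v \right)} = -3 - \left(- 10 v - h\right) = -3 - \left(- h - 10 v\right) = -3 + \left(h + 10 v\right) = -3 + h + 10 v$)
$-305 - A{\left(18,20 \right)} = -305 - \left(-3 + 18 + 10 \cdot 20\right) = -305 - \left(-3 + 18 + 200\right) = -305 - 215 = -520$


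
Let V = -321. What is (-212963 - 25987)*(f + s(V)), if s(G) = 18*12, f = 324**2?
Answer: -25135628400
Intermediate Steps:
f = 104976
s(G) = 216
(-212963 - 25987)*(f + s(V)) = (-212963 - 25987)*(104976 + 216) = -238950*105192 = -25135628400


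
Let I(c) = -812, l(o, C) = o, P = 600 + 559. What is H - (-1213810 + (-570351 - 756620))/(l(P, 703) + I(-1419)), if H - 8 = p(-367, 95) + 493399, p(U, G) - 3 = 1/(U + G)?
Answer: 47261101525/94384 ≈ 5.0073e+5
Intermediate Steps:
P = 1159
p(U, G) = 3 + 1/(G + U) (p(U, G) = 3 + 1/(U + G) = 3 + 1/(G + U))
H = 134207519/272 (H = 8 + ((1 + 3*95 + 3*(-367))/(95 - 367) + 493399) = 8 + ((1 + 285 - 1101)/(-272) + 493399) = 8 + (-1/272*(-815) + 493399) = 8 + (815/272 + 493399) = 8 + 134205343/272 = 134207519/272 ≈ 4.9341e+5)
H - (-1213810 + (-570351 - 756620))/(l(P, 703) + I(-1419)) = 134207519/272 - (-1213810 + (-570351 - 756620))/(1159 - 812) = 134207519/272 - (-1213810 - 1326971)/347 = 134207519/272 - (-2540781)/347 = 134207519/272 - 1*(-2540781/347) = 134207519/272 + 2540781/347 = 47261101525/94384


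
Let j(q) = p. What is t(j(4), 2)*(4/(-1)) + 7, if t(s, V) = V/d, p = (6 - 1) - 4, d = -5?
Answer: 43/5 ≈ 8.6000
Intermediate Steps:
p = 1 (p = 5 - 4 = 1)
j(q) = 1
t(s, V) = -V/5 (t(s, V) = V/(-5) = V*(-⅕) = -V/5)
t(j(4), 2)*(4/(-1)) + 7 = (-⅕*2)*(4/(-1)) + 7 = -8*(-1)/5 + 7 = -⅖*(-4) + 7 = 8/5 + 7 = 43/5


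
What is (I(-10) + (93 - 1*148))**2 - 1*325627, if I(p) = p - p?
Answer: -322602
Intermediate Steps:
I(p) = 0
(I(-10) + (93 - 1*148))**2 - 1*325627 = (0 + (93 - 1*148))**2 - 1*325627 = (0 + (93 - 148))**2 - 325627 = (0 - 55)**2 - 325627 = (-55)**2 - 325627 = 3025 - 325627 = -322602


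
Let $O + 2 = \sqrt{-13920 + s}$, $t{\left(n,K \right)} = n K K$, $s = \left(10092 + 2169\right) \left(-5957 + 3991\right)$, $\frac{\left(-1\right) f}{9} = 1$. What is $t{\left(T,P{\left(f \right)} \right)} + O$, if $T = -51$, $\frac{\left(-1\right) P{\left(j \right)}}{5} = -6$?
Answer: $-45902 + 9 i \sqrt{297766} \approx -45902.0 + 4911.1 i$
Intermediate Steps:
$f = -9$ ($f = \left(-9\right) 1 = -9$)
$P{\left(j \right)} = 30$ ($P{\left(j \right)} = \left(-5\right) \left(-6\right) = 30$)
$s = -24105126$ ($s = 12261 \left(-1966\right) = -24105126$)
$t{\left(n,K \right)} = n K^{2}$ ($t{\left(n,K \right)} = K n K = n K^{2}$)
$O = -2 + 9 i \sqrt{297766}$ ($O = -2 + \sqrt{-13920 - 24105126} = -2 + \sqrt{-24119046} = -2 + 9 i \sqrt{297766} \approx -2.0 + 4911.1 i$)
$t{\left(T,P{\left(f \right)} \right)} + O = - 51 \cdot 30^{2} - \left(2 - 9 i \sqrt{297766}\right) = \left(-51\right) 900 - \left(2 - 9 i \sqrt{297766}\right) = -45900 - \left(2 - 9 i \sqrt{297766}\right) = -45902 + 9 i \sqrt{297766}$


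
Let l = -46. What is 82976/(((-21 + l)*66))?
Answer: -41488/2211 ≈ -18.764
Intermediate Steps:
82976/(((-21 + l)*66)) = 82976/(((-21 - 46)*66)) = 82976/((-67*66)) = 82976/(-4422) = 82976*(-1/4422) = -41488/2211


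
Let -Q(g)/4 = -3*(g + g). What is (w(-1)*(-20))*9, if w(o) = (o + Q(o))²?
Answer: -112500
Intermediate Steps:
Q(g) = 24*g (Q(g) = -(-12)*(g + g) = -(-12)*2*g = -(-24)*g = 24*g)
w(o) = 625*o² (w(o) = (o + 24*o)² = (25*o)² = 625*o²)
(w(-1)*(-20))*9 = ((625*(-1)²)*(-20))*9 = ((625*1)*(-20))*9 = (625*(-20))*9 = -12500*9 = -112500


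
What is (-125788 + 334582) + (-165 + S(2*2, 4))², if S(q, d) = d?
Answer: 234715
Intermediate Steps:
(-125788 + 334582) + (-165 + S(2*2, 4))² = (-125788 + 334582) + (-165 + 4)² = 208794 + (-161)² = 208794 + 25921 = 234715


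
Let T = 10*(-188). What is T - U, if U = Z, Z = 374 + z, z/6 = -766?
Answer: 2342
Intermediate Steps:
z = -4596 (z = 6*(-766) = -4596)
Z = -4222 (Z = 374 - 4596 = -4222)
U = -4222
T = -1880
T - U = -1880 - 1*(-4222) = -1880 + 4222 = 2342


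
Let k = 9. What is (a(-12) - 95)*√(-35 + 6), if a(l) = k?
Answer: -86*I*√29 ≈ -463.12*I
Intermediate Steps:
a(l) = 9
(a(-12) - 95)*√(-35 + 6) = (9 - 95)*√(-35 + 6) = -86*I*√29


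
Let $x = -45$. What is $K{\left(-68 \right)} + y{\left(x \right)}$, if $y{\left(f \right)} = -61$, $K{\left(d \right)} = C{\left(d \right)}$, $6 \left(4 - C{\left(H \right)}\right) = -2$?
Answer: $- \frac{170}{3} \approx -56.667$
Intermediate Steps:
$C{\left(H \right)} = \frac{13}{3}$ ($C{\left(H \right)} = 4 - - \frac{1}{3} = 4 + \frac{1}{3} = \frac{13}{3}$)
$K{\left(d \right)} = \frac{13}{3}$
$K{\left(-68 \right)} + y{\left(x \right)} = \frac{13}{3} - 61 = - \frac{170}{3}$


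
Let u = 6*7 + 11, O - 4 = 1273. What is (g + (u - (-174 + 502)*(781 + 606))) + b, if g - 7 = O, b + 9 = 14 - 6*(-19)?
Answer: -453480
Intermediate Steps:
O = 1277 (O = 4 + 1273 = 1277)
u = 53 (u = 42 + 11 = 53)
b = 119 (b = -9 + (14 - 6*(-19)) = -9 + (14 + 114) = -9 + 128 = 119)
g = 1284 (g = 7 + 1277 = 1284)
(g + (u - (-174 + 502)*(781 + 606))) + b = (1284 + (53 - (-174 + 502)*(781 + 606))) + 119 = (1284 + (53 - 328*1387)) + 119 = (1284 + (53 - 1*454936)) + 119 = (1284 + (53 - 454936)) + 119 = (1284 - 454883) + 119 = -453599 + 119 = -453480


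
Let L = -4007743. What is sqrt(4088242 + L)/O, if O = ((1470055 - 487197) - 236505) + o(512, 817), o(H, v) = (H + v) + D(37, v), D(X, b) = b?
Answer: sqrt(80499)/748499 ≈ 0.00037906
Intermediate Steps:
o(H, v) = H + 2*v (o(H, v) = (H + v) + v = H + 2*v)
O = 748499 (O = ((1470055 - 487197) - 236505) + (512 + 2*817) = (982858 - 236505) + (512 + 1634) = 746353 + 2146 = 748499)
sqrt(4088242 + L)/O = sqrt(4088242 - 4007743)/748499 = sqrt(80499)*(1/748499) = sqrt(80499)/748499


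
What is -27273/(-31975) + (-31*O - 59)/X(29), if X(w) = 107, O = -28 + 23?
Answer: 5987811/3421325 ≈ 1.7501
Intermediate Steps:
O = -5
-27273/(-31975) + (-31*O - 59)/X(29) = -27273/(-31975) + (-31*(-5) - 59)/107 = -27273*(-1/31975) + (155 - 59)*(1/107) = 27273/31975 + 96*(1/107) = 27273/31975 + 96/107 = 5987811/3421325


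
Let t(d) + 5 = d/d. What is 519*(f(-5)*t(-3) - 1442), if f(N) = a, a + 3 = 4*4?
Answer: -775386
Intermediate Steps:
a = 13 (a = -3 + 4*4 = -3 + 16 = 13)
f(N) = 13
t(d) = -4 (t(d) = -5 + d/d = -5 + 1 = -4)
519*(f(-5)*t(-3) - 1442) = 519*(13*(-4) - 1442) = 519*(-52 - 1442) = 519*(-1494) = -775386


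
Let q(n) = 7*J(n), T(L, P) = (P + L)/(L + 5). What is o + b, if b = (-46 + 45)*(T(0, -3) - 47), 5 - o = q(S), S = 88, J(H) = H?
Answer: -2817/5 ≈ -563.40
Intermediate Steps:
T(L, P) = (L + P)/(5 + L)
q(n) = 7*n
o = -611 (o = 5 - 7*88 = 5 - 1*616 = 5 - 616 = -611)
b = 238/5 (b = (-46 + 45)*((0 - 3)/(5 + 0) - 47) = -(-3/5 - 47) = -((⅕)*(-3) - 47) = -(-⅗ - 47) = -1*(-238/5) = 238/5 ≈ 47.600)
o + b = -611 + 238/5 = -2817/5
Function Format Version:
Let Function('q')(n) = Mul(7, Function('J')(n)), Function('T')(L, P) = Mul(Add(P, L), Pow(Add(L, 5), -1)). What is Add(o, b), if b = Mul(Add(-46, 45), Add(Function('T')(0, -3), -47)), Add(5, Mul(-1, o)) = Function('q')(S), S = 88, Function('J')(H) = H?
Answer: Rational(-2817, 5) ≈ -563.40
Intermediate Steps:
Function('T')(L, P) = Mul(Pow(Add(5, L), -1), Add(L, P)) (Function('T')(L, P) = Mul(Add(L, P), Pow(Add(5, L), -1)) = Mul(Pow(Add(5, L), -1), Add(L, P)))
Function('q')(n) = Mul(7, n)
o = -611 (o = Add(5, Mul(-1, Mul(7, 88))) = Add(5, Mul(-1, 616)) = Add(5, -616) = -611)
b = Rational(238, 5) (b = Mul(Add(-46, 45), Add(Mul(Pow(Add(5, 0), -1), Add(0, -3)), -47)) = Mul(-1, Add(Mul(Pow(5, -1), -3), -47)) = Mul(-1, Add(Mul(Rational(1, 5), -3), -47)) = Mul(-1, Add(Rational(-3, 5), -47)) = Mul(-1, Rational(-238, 5)) = Rational(238, 5) ≈ 47.600)
Add(o, b) = Add(-611, Rational(238, 5)) = Rational(-2817, 5)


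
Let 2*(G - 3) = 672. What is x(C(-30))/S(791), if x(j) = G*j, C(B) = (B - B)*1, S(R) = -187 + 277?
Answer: 0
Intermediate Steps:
S(R) = 90
G = 339 (G = 3 + (½)*672 = 3 + 336 = 339)
C(B) = 0 (C(B) = 0*1 = 0)
x(j) = 339*j
x(C(-30))/S(791) = (339*0)/90 = 0*(1/90) = 0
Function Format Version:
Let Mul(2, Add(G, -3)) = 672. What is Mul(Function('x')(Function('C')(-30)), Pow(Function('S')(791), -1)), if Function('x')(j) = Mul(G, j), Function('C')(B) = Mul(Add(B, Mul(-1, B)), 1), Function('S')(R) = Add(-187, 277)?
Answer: 0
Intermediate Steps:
Function('S')(R) = 90
G = 339 (G = Add(3, Mul(Rational(1, 2), 672)) = Add(3, 336) = 339)
Function('C')(B) = 0 (Function('C')(B) = Mul(0, 1) = 0)
Function('x')(j) = Mul(339, j)
Mul(Function('x')(Function('C')(-30)), Pow(Function('S')(791), -1)) = Mul(Mul(339, 0), Pow(90, -1)) = Mul(0, Rational(1, 90)) = 0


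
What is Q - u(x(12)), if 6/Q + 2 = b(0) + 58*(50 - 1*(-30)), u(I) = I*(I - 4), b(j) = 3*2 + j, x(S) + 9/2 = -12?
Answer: -523609/1548 ≈ -338.25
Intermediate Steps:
x(S) = -33/2 (x(S) = -9/2 - 12 = -33/2)
b(j) = 6 + j
u(I) = I*(-4 + I)
Q = 1/774 (Q = 6/(-2 + ((6 + 0) + 58*(50 - 1*(-30)))) = 6/(-2 + (6 + 58*(50 + 30))) = 6/(-2 + (6 + 58*80)) = 6/(-2 + (6 + 4640)) = 6/(-2 + 4646) = 6/4644 = 6*(1/4644) = 1/774 ≈ 0.0012920)
Q - u(x(12)) = 1/774 - (-33)*(-4 - 33/2)/2 = 1/774 - (-33)*(-41)/(2*2) = 1/774 - 1*1353/4 = 1/774 - 1353/4 = -523609/1548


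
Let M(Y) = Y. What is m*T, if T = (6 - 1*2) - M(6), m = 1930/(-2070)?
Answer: 386/207 ≈ 1.8647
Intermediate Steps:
m = -193/207 (m = 1930*(-1/2070) = -193/207 ≈ -0.93237)
T = -2 (T = (6 - 1*2) - 1*6 = (6 - 2) - 6 = 4 - 6 = -2)
m*T = -193/207*(-2) = 386/207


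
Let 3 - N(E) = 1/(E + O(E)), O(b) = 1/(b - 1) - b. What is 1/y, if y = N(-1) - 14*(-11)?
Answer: 1/159 ≈ 0.0062893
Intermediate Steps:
O(b) = 1/(-1 + b) - b
N(E) = 3 - 1/(E + (1 + E - E²)/(-1 + E))
y = 159 (y = (4 - 1*(-1)) - 14*(-11) = (4 + 1) + 154 = 5 + 154 = 159)
1/y = 1/159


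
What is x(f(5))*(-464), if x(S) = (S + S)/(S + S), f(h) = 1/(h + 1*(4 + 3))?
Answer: -464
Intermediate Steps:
f(h) = 1/(7 + h) (f(h) = 1/(h + 1*7) = 1/(h + 7) = 1/(7 + h))
x(S) = 1 (x(S) = (2*S)/((2*S)) = (2*S)*(1/(2*S)) = 1)
x(f(5))*(-464) = 1*(-464) = -464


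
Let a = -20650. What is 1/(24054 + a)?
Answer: 1/3404 ≈ 0.00029377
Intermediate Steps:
1/(24054 + a) = 1/(24054 - 20650) = 1/3404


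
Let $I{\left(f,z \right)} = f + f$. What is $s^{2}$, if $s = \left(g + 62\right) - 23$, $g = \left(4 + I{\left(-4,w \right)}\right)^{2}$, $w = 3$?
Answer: $3025$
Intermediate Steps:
$I{\left(f,z \right)} = 2 f$
$g = 16$ ($g = \left(4 + 2 \left(-4\right)\right)^{2} = \left(4 - 8\right)^{2} = \left(-4\right)^{2} = 16$)
$s = 55$ ($s = \left(16 + 62\right) - 23 = 78 - 23 = 55$)
$s^{2} = 55^{2} = 3025$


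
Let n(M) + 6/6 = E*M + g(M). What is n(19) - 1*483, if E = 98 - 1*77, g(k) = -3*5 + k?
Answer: -81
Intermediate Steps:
g(k) = -15 + k
E = 21 (E = 98 - 77 = 21)
n(M) = -16 + 22*M (n(M) = -1 + (21*M + (-15 + M)) = -1 + (-15 + 22*M) = -16 + 22*M)
n(19) - 1*483 = (-16 + 22*19) - 1*483 = (-16 + 418) - 483 = 402 - 483 = -81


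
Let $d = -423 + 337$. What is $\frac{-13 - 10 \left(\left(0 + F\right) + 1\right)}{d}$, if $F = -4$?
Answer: $- \frac{17}{86} \approx -0.19767$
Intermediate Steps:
$d = -86$
$\frac{-13 - 10 \left(\left(0 + F\right) + 1\right)}{d} = \frac{-13 - 10 \left(\left(0 - 4\right) + 1\right)}{-86} = \left(-13 - 10 \left(-4 + 1\right)\right) \left(- \frac{1}{86}\right) = \left(-13 - -30\right) \left(- \frac{1}{86}\right) = \left(-13 + 30\right) \left(- \frac{1}{86}\right) = 17 \left(- \frac{1}{86}\right) = - \frac{17}{86}$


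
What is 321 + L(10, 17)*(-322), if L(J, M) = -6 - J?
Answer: 5473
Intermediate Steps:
321 + L(10, 17)*(-322) = 321 + (-6 - 1*10)*(-322) = 321 + (-6 - 10)*(-322) = 321 - 16*(-322) = 321 + 5152 = 5473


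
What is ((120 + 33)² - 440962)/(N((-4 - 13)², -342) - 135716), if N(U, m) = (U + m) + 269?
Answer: 417553/135500 ≈ 3.0816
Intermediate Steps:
N(U, m) = 269 + U + m
((120 + 33)² - 440962)/(N((-4 - 13)², -342) - 135716) = ((120 + 33)² - 440962)/((269 + (-4 - 13)² - 342) - 135716) = (153² - 440962)/((269 + (-17)² - 342) - 135716) = (23409 - 440962)/((269 + 289 - 342) - 135716) = -417553/(216 - 135716) = -417553/(-135500) = -417553*(-1/135500) = 417553/135500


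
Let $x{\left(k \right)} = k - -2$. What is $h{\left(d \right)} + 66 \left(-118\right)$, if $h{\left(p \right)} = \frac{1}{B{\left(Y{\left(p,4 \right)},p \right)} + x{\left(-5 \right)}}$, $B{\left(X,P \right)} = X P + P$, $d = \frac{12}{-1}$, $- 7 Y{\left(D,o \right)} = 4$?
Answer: $- \frac{443923}{57} \approx -7788.1$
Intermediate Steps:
$Y{\left(D,o \right)} = - \frac{4}{7}$ ($Y{\left(D,o \right)} = \left(- \frac{1}{7}\right) 4 = - \frac{4}{7}$)
$d = -12$ ($d = 12 \left(-1\right) = -12$)
$x{\left(k \right)} = 2 + k$ ($x{\left(k \right)} = k + 2 = 2 + k$)
$B{\left(X,P \right)} = P + P X$ ($B{\left(X,P \right)} = P X + P = P + P X$)
$h{\left(p \right)} = \frac{1}{-3 + \frac{3 p}{7}}$ ($h{\left(p \right)} = \frac{1}{p \left(1 - \frac{4}{7}\right) + \left(2 - 5\right)} = \frac{1}{p \frac{3}{7} - 3} = \frac{1}{\frac{3 p}{7} - 3} = \frac{1}{-3 + \frac{3 p}{7}}$)
$h{\left(d \right)} + 66 \left(-118\right) = \frac{7}{3 \left(-7 - 12\right)} + 66 \left(-118\right) = \frac{7}{3 \left(-19\right)} - 7788 = \frac{7}{3} \left(- \frac{1}{19}\right) - 7788 = - \frac{7}{57} - 7788 = - \frac{443923}{57}$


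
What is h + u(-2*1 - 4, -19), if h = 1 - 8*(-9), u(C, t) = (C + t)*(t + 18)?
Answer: 98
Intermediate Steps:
u(C, t) = (18 + t)*(C + t) (u(C, t) = (C + t)*(18 + t) = (18 + t)*(C + t))
h = 73 (h = 1 + 72 = 73)
h + u(-2*1 - 4, -19) = 73 + ((-19)**2 + 18*(-2*1 - 4) + 18*(-19) + (-2*1 - 4)*(-19)) = 73 + (361 + 18*(-2 - 4) - 342 + (-2 - 4)*(-19)) = 73 + (361 + 18*(-6) - 342 - 6*(-19)) = 73 + (361 - 108 - 342 + 114) = 73 + 25 = 98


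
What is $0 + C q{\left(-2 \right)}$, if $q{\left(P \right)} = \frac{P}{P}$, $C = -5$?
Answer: $-5$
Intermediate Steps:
$q{\left(P \right)} = 1$
$0 + C q{\left(-2 \right)} = 0 - 5 = -5$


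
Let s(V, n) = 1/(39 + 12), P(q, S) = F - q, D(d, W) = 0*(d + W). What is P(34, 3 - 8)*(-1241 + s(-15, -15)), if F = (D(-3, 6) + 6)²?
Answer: -126580/51 ≈ -2482.0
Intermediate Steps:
D(d, W) = 0 (D(d, W) = 0*(W + d) = 0)
F = 36 (F = (0 + 6)² = 6² = 36)
P(q, S) = 36 - q
s(V, n) = 1/51
P(34, 3 - 8)*(-1241 + s(-15, -15)) = (36 - 1*34)*(-1241 + 1/51) = (36 - 34)*(-63290/51) = 2*(-63290/51) = -126580/51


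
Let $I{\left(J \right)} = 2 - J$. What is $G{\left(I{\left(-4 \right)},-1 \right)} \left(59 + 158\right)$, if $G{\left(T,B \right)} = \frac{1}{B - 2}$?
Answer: $- \frac{217}{3} \approx -72.333$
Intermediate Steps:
$G{\left(T,B \right)} = \frac{1}{-2 + B}$
$G{\left(I{\left(-4 \right)},-1 \right)} \left(59 + 158\right) = \frac{59 + 158}{-2 - 1} = \frac{1}{-3} \cdot 217 = \left(- \frac{1}{3}\right) 217 = - \frac{217}{3}$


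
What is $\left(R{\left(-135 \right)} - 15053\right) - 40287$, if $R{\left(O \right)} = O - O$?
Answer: $-55340$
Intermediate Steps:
$R{\left(O \right)} = 0$
$\left(R{\left(-135 \right)} - 15053\right) - 40287 = \left(0 - 15053\right) - 40287 = -15053 - 40287 = -55340$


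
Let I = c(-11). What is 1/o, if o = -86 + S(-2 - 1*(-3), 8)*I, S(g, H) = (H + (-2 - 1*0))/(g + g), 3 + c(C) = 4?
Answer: -1/83 ≈ -0.012048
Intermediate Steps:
c(C) = 1 (c(C) = -3 + 4 = 1)
S(g, H) = (-2 + H)/(2*g) (S(g, H) = (H + (-2 + 0))/((2*g)) = (H - 2)*(1/(2*g)) = (-2 + H)*(1/(2*g)) = (-2 + H)/(2*g))
I = 1
o = -83 (o = -86 + ((-2 + 8)/(2*(-2 - 1*(-3))))*1 = -86 + ((½)*6/(-2 + 3))*1 = -86 + ((½)*6/1)*1 = -86 + ((½)*1*6)*1 = -86 + 3*1 = -86 + 3 = -83)
1/o = 1/(-83) = -1/83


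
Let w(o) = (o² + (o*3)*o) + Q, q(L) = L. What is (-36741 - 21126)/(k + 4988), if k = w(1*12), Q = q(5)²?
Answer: -19289/1863 ≈ -10.354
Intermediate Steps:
Q = 25 (Q = 5² = 25)
w(o) = 25 + 4*o² (w(o) = (o² + (o*3)*o) + 25 = (o² + (3*o)*o) + 25 = (o² + 3*o²) + 25 = 4*o² + 25 = 25 + 4*o²)
k = 601 (k = 25 + 4*(1*12)² = 25 + 4*12² = 25 + 4*144 = 25 + 576 = 601)
(-36741 - 21126)/(k + 4988) = (-36741 - 21126)/(601 + 4988) = -57867/5589 = -57867*1/5589 = -19289/1863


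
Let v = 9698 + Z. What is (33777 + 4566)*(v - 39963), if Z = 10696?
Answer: -750334167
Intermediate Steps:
v = 20394 (v = 9698 + 10696 = 20394)
(33777 + 4566)*(v - 39963) = (33777 + 4566)*(20394 - 39963) = 38343*(-19569) = -750334167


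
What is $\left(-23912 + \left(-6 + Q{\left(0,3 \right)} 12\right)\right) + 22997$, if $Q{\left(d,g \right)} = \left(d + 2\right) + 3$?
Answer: $-861$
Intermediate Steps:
$Q{\left(d,g \right)} = 5 + d$ ($Q{\left(d,g \right)} = \left(2 + d\right) + 3 = 5 + d$)
$\left(-23912 + \left(-6 + Q{\left(0,3 \right)} 12\right)\right) + 22997 = \left(-23912 - \left(6 - \left(5 + 0\right) 12\right)\right) + 22997 = \left(-23912 + \left(-6 + 5 \cdot 12\right)\right) + 22997 = \left(-23912 + \left(-6 + 60\right)\right) + 22997 = \left(-23912 + 54\right) + 22997 = -23858 + 22997 = -861$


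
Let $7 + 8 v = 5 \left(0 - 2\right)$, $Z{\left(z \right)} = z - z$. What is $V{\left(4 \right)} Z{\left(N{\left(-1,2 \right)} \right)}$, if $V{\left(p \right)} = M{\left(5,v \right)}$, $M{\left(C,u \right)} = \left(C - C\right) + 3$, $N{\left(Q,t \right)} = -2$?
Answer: $0$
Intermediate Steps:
$Z{\left(z \right)} = 0$
$v = - \frac{17}{8}$ ($v = - \frac{7}{8} + \frac{5 \left(0 - 2\right)}{8} = - \frac{7}{8} + \frac{5 \left(-2\right)}{8} = - \frac{7}{8} + \frac{1}{8} \left(-10\right) = - \frac{7}{8} - \frac{5}{4} = - \frac{17}{8} \approx -2.125$)
$M{\left(C,u \right)} = 3$ ($M{\left(C,u \right)} = 0 + 3 = 3$)
$V{\left(p \right)} = 3$
$V{\left(4 \right)} Z{\left(N{\left(-1,2 \right)} \right)} = 3 \cdot 0 = 0$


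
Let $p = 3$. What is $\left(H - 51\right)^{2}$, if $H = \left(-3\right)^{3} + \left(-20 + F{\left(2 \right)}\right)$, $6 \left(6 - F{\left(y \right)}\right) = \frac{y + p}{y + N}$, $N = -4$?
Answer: $\frac{1207801}{144} \approx 8387.5$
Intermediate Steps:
$F{\left(y \right)} = 6 - \frac{3 + y}{6 \left(-4 + y\right)}$ ($F{\left(y \right)} = 6 - \frac{\left(y + 3\right) \frac{1}{y - 4}}{6} = 6 - \frac{\left(3 + y\right) \frac{1}{-4 + y}}{6} = 6 - \frac{\frac{1}{-4 + y} \left(3 + y\right)}{6} = 6 - \frac{3 + y}{6 \left(-4 + y\right)}$)
$H = - \frac{487}{12}$ ($H = \left(-3\right)^{3} - \left(20 - \frac{7 \left(-21 + 5 \cdot 2\right)}{6 \left(-4 + 2\right)}\right) = -27 - \left(20 - \frac{7 \left(-21 + 10\right)}{6 \left(-2\right)}\right) = -27 - \left(20 + \frac{7}{12} \left(-11\right)\right) = -27 + \left(-20 + \frac{77}{12}\right) = -27 - \frac{163}{12} = - \frac{487}{12} \approx -40.583$)
$\left(H - 51\right)^{2} = \left(- \frac{487}{12} - 51\right)^{2} = \left(- \frac{1099}{12}\right)^{2} = \frac{1207801}{144}$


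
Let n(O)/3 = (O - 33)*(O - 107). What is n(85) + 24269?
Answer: 20837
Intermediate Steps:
n(O) = 3*(-107 + O)*(-33 + O) (n(O) = 3*((O - 33)*(O - 107)) = 3*((-33 + O)*(-107 + O)) = 3*((-107 + O)*(-33 + O)) = 3*(-107 + O)*(-33 + O))
n(85) + 24269 = (10593 - 420*85 + 3*85²) + 24269 = (10593 - 35700 + 3*7225) + 24269 = (10593 - 35700 + 21675) + 24269 = -3432 + 24269 = 20837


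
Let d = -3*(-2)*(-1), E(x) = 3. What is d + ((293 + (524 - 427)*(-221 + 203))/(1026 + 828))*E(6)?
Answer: -5161/618 ≈ -8.3511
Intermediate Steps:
d = -6 (d = 6*(-1) = -6)
d + ((293 + (524 - 427)*(-221 + 203))/(1026 + 828))*E(6) = -6 + ((293 + (524 - 427)*(-221 + 203))/(1026 + 828))*3 = -6 + ((293 + 97*(-18))/1854)*3 = -6 + ((293 - 1746)*(1/1854))*3 = -6 - 1453*1/1854*3 = -6 - 1453/1854*3 = -6 - 1453/618 = -5161/618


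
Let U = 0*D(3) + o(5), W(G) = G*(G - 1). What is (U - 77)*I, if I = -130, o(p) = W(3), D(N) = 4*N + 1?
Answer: 9230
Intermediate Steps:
W(G) = G*(-1 + G)
D(N) = 1 + 4*N
o(p) = 6 (o(p) = 3*(-1 + 3) = 3*2 = 6)
U = 6 (U = 0*(1 + 4*3) + 6 = 0*(1 + 12) + 6 = 0*13 + 6 = 0 + 6 = 6)
(U - 77)*I = (6 - 77)*(-130) = -71*(-130) = 9230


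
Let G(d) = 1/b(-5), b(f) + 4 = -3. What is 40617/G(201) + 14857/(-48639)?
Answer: -13829006698/48639 ≈ -2.8432e+5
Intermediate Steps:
b(f) = -7 (b(f) = -4 - 3 = -7)
G(d) = -1/7 (G(d) = 1/(-7) = -1/7)
40617/G(201) + 14857/(-48639) = 40617/(-1/7) + 14857/(-48639) = 40617*(-7) + 14857*(-1/48639) = -284319 - 14857/48639 = -13829006698/48639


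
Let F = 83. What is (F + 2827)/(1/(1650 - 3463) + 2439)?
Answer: 2637915/2210953 ≈ 1.1931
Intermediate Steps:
(F + 2827)/(1/(1650 - 3463) + 2439) = (83 + 2827)/(1/(1650 - 3463) + 2439) = 2910/(1/(-1813) + 2439) = 2910/(-1/1813 + 2439) = 2910/(4421906/1813) = 2910*(1813/4421906) = 2637915/2210953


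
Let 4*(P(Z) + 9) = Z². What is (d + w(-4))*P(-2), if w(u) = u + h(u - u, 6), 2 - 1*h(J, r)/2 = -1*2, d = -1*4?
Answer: 0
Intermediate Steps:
d = -4
h(J, r) = 8 (h(J, r) = 4 - (-2)*2 = 4 - 2*(-2) = 4 + 4 = 8)
P(Z) = -9 + Z²/4
w(u) = 8 + u (w(u) = u + 8 = 8 + u)
(d + w(-4))*P(-2) = (-4 + (8 - 4))*(-9 + (¼)*(-2)²) = (-4 + 4)*(-9 + (¼)*4) = 0*(-9 + 1) = 0*(-8) = 0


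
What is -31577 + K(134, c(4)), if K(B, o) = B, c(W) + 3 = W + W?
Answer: -31443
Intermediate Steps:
c(W) = -3 + 2*W (c(W) = -3 + (W + W) = -3 + 2*W)
-31577 + K(134, c(4)) = -31577 + 134 = -31443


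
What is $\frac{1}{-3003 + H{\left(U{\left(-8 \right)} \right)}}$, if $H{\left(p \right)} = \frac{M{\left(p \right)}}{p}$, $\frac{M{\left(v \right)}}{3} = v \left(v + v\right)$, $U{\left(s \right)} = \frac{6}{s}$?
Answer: $- \frac{2}{6015} \approx -0.0003325$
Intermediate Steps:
$M{\left(v \right)} = 6 v^{2}$ ($M{\left(v \right)} = 3 v \left(v + v\right) = 3 v 2 v = 3 \cdot 2 v^{2} = 6 v^{2}$)
$H{\left(p \right)} = 6 p$ ($H{\left(p \right)} = \frac{6 p^{2}}{p} = 6 p$)
$\frac{1}{-3003 + H{\left(U{\left(-8 \right)} \right)}} = \frac{1}{-3003 + 6 \frac{6}{-8}} = \frac{1}{-3003 + 6 \cdot 6 \left(- \frac{1}{8}\right)} = \frac{1}{-3003 + 6 \left(- \frac{3}{4}\right)} = \frac{1}{-3003 - \frac{9}{2}} = \frac{1}{- \frac{6015}{2}} = - \frac{2}{6015}$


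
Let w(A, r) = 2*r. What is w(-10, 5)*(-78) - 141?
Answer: -921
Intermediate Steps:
w(-10, 5)*(-78) - 141 = (2*5)*(-78) - 141 = 10*(-78) - 141 = -780 - 141 = -921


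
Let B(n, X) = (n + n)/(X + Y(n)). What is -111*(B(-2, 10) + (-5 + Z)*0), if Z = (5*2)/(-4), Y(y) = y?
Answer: 111/2 ≈ 55.500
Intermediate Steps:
Z = -5/2 (Z = 10*(-¼) = -5/2 ≈ -2.5000)
B(n, X) = 2*n/(X + n) (B(n, X) = (n + n)/(X + n) = (2*n)/(X + n) = 2*n/(X + n))
-111*(B(-2, 10) + (-5 + Z)*0) = -111*(2*(-2)/(10 - 2) + (-5 - 5/2)*0) = -111*(2*(-2)/8 - 15/2*0) = -111*(2*(-2)*(⅛) + 0) = -111*(-½ + 0) = -111*(-½) = 111/2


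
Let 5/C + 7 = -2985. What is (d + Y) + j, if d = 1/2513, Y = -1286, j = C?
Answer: -9669309829/7518896 ≈ -1286.0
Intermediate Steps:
C = -5/2992 (C = 5/(-7 - 2985) = 5/(-2992) = 5*(-1/2992) = -5/2992 ≈ -0.0016711)
j = -5/2992 ≈ -0.0016711
d = 1/2513 ≈ 0.00039793
(d + Y) + j = (1/2513 - 1286) - 5/2992 = -3231717/2513 - 5/2992 = -9669309829/7518896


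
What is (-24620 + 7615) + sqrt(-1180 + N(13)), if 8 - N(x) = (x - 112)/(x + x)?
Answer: -17005 + I*sqrt(789698)/26 ≈ -17005.0 + 34.179*I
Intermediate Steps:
N(x) = 8 - (-112 + x)/(2*x) (N(x) = 8 - (x - 112)/(x + x) = 8 - (-112 + x)/(2*x))
(-24620 + 7615) + sqrt(-1180 + N(13)) = (-24620 + 7615) + sqrt(-1180 + (15/2 + 56/13)) = -17005 + sqrt(-1180 + (15/2 + 56*(1/13))) = -17005 + sqrt(-1180 + (15/2 + 56/13)) = -17005 + sqrt(-1180 + 307/26) = -17005 + sqrt(-30373/26) = -17005 + I*sqrt(789698)/26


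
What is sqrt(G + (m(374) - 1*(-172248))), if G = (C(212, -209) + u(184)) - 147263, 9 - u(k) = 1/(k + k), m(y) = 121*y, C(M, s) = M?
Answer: 3*sqrt(66263713)/92 ≈ 265.44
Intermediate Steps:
u(k) = 9 - 1/(2*k) (u(k) = 9 - 1/(k + k) = 9 - 1/(2*k))
G = -54111457/368 (G = (212 + (9 - 1/2/184)) - 147263 = (212 + (9 - 1/2*1/184)) - 147263 = (212 + (9 - 1/368)) - 147263 = (212 + 3311/368) - 147263 = 81327/368 - 147263 = -54111457/368 ≈ -1.4704e+5)
sqrt(G + (m(374) - 1*(-172248))) = sqrt(-54111457/368 + (121*374 - 1*(-172248))) = sqrt(-54111457/368 + (45254 + 172248)) = sqrt(-54111457/368 + 217502) = sqrt(25929279/368) = 3*sqrt(66263713)/92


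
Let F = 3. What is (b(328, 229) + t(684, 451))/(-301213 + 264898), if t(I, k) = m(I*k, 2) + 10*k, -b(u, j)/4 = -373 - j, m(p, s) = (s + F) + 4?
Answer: -2309/12105 ≈ -0.19075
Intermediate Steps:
m(p, s) = 7 + s (m(p, s) = (s + 3) + 4 = (3 + s) + 4 = 7 + s)
b(u, j) = 1492 + 4*j (b(u, j) = -4*(-373 - j) = 1492 + 4*j)
t(I, k) = 9 + 10*k (t(I, k) = (7 + 2) + 10*k = 9 + 10*k)
(b(328, 229) + t(684, 451))/(-301213 + 264898) = ((1492 + 4*229) + (9 + 10*451))/(-301213 + 264898) = ((1492 + 916) + (9 + 4510))/(-36315) = (2408 + 4519)*(-1/36315) = 6927*(-1/36315) = -2309/12105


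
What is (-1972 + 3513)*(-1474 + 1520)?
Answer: 70886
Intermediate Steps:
(-1972 + 3513)*(-1474 + 1520) = 1541*46 = 70886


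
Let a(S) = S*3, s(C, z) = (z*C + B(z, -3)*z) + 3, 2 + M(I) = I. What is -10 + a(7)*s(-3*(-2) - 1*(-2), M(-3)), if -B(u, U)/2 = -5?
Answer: -1837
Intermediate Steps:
B(u, U) = 10 (B(u, U) = -2*(-5) = 10)
M(I) = -2 + I
s(C, z) = 3 + 10*z + C*z (s(C, z) = (z*C + 10*z) + 3 = (C*z + 10*z) + 3 = (10*z + C*z) + 3 = 3 + 10*z + C*z)
a(S) = 3*S
-10 + a(7)*s(-3*(-2) - 1*(-2), M(-3)) = -10 + (3*7)*(3 + 10*(-2 - 3) + (-3*(-2) - 1*(-2))*(-2 - 3)) = -10 + 21*(3 + 10*(-5) + (6 + 2)*(-5)) = -10 + 21*(3 - 50 + 8*(-5)) = -10 + 21*(3 - 50 - 40) = -10 + 21*(-87) = -10 - 1827 = -1837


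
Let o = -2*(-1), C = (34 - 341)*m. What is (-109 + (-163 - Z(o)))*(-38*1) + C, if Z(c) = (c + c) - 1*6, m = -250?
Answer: 87010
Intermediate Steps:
C = 76750 (C = (34 - 341)*(-250) = -307*(-250) = 76750)
o = 2
Z(c) = -6 + 2*c (Z(c) = 2*c - 6 = -6 + 2*c)
(-109 + (-163 - Z(o)))*(-38*1) + C = (-109 + (-163 - (-6 + 2*2)))*(-38*1) + 76750 = (-109 + (-163 - (-6 + 4)))*(-38) + 76750 = (-109 + (-163 - 1*(-2)))*(-38) + 76750 = (-109 + (-163 + 2))*(-38) + 76750 = (-109 - 161)*(-38) + 76750 = -270*(-38) + 76750 = 10260 + 76750 = 87010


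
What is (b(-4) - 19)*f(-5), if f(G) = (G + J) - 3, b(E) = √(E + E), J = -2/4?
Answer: 323/2 - 17*I*√2 ≈ 161.5 - 24.042*I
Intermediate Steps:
J = -½ (J = -2*¼ = -½ ≈ -0.50000)
b(E) = √2*√E (b(E) = √(2*E) = √2*√E)
f(G) = -7/2 + G (f(G) = (G - ½) - 3 = (-½ + G) - 3 = -7/2 + G)
(b(-4) - 19)*f(-5) = (√2*√(-4) - 19)*(-7/2 - 5) = (√2*(2*I) - 19)*(-17/2) = (2*I*√2 - 19)*(-17/2) = (-19 + 2*I*√2)*(-17/2) = 323/2 - 17*I*√2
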